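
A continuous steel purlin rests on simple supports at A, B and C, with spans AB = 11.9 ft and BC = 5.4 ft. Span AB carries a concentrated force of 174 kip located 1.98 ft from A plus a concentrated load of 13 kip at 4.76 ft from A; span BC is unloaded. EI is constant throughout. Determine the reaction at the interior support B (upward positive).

R_B = 69.98 kip

Insert a hinge at B; M_B is the redundant, and each span becomes simply supported.
End slopes at the hinge B, treating each span as simply supported:
  span AB: point load 174 at a = 1.98: Pab(L + a)/(6LEI) = 664.4/EI
  span AB: point load 13 at a = 4.76: Pab(L + a)/(6LEI) = 103.1/EI
  relative rotation θ_0 = (767.5 + 0)/EI = 767.5/EI
A unit hogging moment at B produces rotation L₁/(3EI) + L₂/(3EI) = 5.767/EI.
Compatibility: M_B·(L₁+L₂)/(3EI) = θ_0, giving M_B = 133.1 kip·ft (hogging).
Span AB, ΣM about A with M_B applied at B: R_B^{AB}·11.9 = 406.4 + 133.1, so R_B^{AB} = 45.34 kip and R_A = 187 − 45.34 = 141.7 kip.
Span BC, ΣM about C: R_B^{BC}·5.4 = 0 + 133.1, so R_B^{BC} = 24.65 kip and R_C = 0 − 24.65 = -24.65 kip.
R_B = 45.34 + 24.65 = 69.98 kip.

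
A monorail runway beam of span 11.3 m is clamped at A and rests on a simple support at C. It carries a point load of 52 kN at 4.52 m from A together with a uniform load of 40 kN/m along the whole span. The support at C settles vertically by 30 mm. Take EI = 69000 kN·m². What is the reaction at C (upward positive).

Remove the prop at C; the released (primary) structure is a cantilever built in at A.
Deflection at C on the released cantilever, summing each load's contribution:
  point load 52 at a = 4.52: Pa²(3L − a)/(6EI) = 5202/EI
  UDL 40: wL⁴/(8EI) = 81524/EI
  δ_0 = 86726/EI
Flexibility coefficient — unit upward force at C: δ_{CC} = L³/(3EI) = 481/EI.
With EI = 69000 kN·m²: δ_0 = 1.2569 m and δ_{CC} = 0.006971 m/kN.
Compatibility — the beam at C must follow the support down by 0.03 m: δ_0 − R_C·δ_{CC} = 0.03, so R_C = (1.2569 − 0.03)/0.006971 = 176 kN.

R_C = 176 kN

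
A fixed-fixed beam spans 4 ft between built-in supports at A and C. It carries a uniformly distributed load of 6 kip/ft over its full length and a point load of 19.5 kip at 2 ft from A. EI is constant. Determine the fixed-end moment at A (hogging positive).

Release both end moments; the primary structure is a simply-supported span AC with redundants M_A and M_C.
End rotations of the released simple span under the applied load (×1/EI):
  at A: UDL 6: wL³/(24EI) = 16/EI
  at C: UDL 6: wL³/(24EI) = 16/EI
  at A: point load 19.5 at a = 2: Pab(L + b)/(6LEI) = 19.5/EI
  at C: point load 19.5 at a = 2: Pab(L + a)/(6LEI) = 19.5/EI
  θ_A0 = 35.5/EI,  θ_C0 = 35.5/EI
Flexibility coefficients: a unit moment at one end gives L/(3EI) there and L/(6EI) at the far end, so f₁₁ = f₂₂ = 1.333/EI and f₁₂ = f₂₁ = 0.6667/EI.
Compatibility — zero rotation at each built-in end:
  1.333 M_A + 0.6667 M_C = 35.5
  0.6667 M_A + 1.333 M_C = 35.5
Solving the pair gives M_A = 17.75 kip·ft and M_C = 17.75 kip·ft (hogging).

M_A = 17.75 kip·ft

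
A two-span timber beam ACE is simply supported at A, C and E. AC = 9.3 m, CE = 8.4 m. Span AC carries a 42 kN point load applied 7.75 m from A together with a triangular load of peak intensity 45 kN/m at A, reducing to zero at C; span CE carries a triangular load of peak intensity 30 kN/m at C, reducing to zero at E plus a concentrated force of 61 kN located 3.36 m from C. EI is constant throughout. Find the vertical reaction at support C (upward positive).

R_C = 284.1 kN

Take M_C as the redundant. Released structure: two simple spans AC and CE with a hinge at C.
End slopes at the hinge C, treating each span as simply supported:
  span AC: point load 42 at a = 7.75: Pab(L + a)/(6LEI) = 154.2/EI
  span AC: triangular load, peak 45: 7w₀L³/(360EI) = 703.8/EI
  span CE: triangular load, peak 30: w₀L³/(45EI) = 395.1/EI
  span CE: point load 61 at a = 3.36: Pab(L + b)/(6LEI) = 275.5/EI
  relative rotation θ_0 = (858 + 670.6)/EI = 1529/EI
A unit hogging moment at C produces rotation L₁/(3EI) + L₂/(3EI) = 5.9/EI.
Slope continuity at C: θ_0 = M_C·5.9/EI, so M_C = 1529/5.9 = 259.1 kN·m (hogging).
Span AC, ΣM about A with M_C applied at C: R_C^{AC}·9.3 = 974.2 + 259.1, so R_C^{AC} = 132.6 kN and R_A = 251.2 − 132.6 = 118.6 kN.
Span CE, ΣM about E: R_C^{CE}·8.4 = 1013 + 259.1, so R_C^{CE} = 151.4 kN and R_E = 187 − 151.4 = 35.56 kN.
R_C = 132.6 + 151.4 = 284.1 kN.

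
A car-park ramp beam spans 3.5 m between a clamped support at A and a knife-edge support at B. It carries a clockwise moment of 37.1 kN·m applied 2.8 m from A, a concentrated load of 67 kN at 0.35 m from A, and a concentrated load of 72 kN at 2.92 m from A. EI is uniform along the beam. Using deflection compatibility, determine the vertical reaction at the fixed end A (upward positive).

Release the roller at B. Primary structure: cantilever fixed at A.
Primary-structure tip deflection at B by superposition:
  clockwise couple 37.1 at a = 2.8: M₀a(2L − a)/(2EI) = 218.1/EI
  point load 67 at a = 0.35: Pa²(3L − a)/(6EI) = 13.88/EI
  point load 72 at a = 2.92: Pa²(3L − a)/(6EI) = 775.6/EI
  δ_0 = 1008/EI
Tip deflection under a unit load at B: L³/(3EI) = 14.29/EI.
The prop prevents deflection at B: R_B = δ_0/δ_{BB} = 1008/14.29 = 70.5 kN.
Vertical equilibrium: R_A = ΣP − R_B = 139 − 70.5 = 68.5 kN.

R_A = 68.5 kN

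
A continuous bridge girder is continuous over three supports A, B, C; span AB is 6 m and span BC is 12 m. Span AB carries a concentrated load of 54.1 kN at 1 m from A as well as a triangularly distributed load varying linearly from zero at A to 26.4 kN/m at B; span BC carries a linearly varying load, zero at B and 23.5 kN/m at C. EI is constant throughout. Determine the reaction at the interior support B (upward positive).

R_B = 149.2 kN

Take M_B as the redundant. Released structure: two simple spans AB and BC with a hinge at B.
Rotations at B on the released spans (each span's end-slope, ×1/EI):
  span AB: point load 54.1 at a = 1: Pab(L + a)/(6LEI) = 52.6/EI
  span AB: triangular load, peak 26.4: w₀L³/(45EI) = 126.7/EI
  span BC: triangular load, peak 23.5: 7w₀L³/(360EI) = 789.6/EI
  relative rotation θ_0 = (179.3 + 789.6)/EI = 968.9/EI
A unit hogging moment at B produces rotation L₁/(3EI) + L₂/(3EI) = 6/EI.
Compatibility: M_B·(L₁+L₂)/(3EI) = θ_0, giving M_B = 161.5 kN·m (hogging).
Span AB, ΣM about A with M_B applied at B: R_B^{AB}·6 = 370.9 + 161.5, so R_B^{AB} = 88.73 kN and R_A = 133.3 − 88.73 = 44.57 kN.
Span BC, ΣM about C: R_B^{BC}·12 = 564 + 161.5, so R_B^{BC} = 60.46 kN and R_C = 141 − 60.46 = 80.54 kN.
R_B = 88.73 + 60.46 = 149.2 kN.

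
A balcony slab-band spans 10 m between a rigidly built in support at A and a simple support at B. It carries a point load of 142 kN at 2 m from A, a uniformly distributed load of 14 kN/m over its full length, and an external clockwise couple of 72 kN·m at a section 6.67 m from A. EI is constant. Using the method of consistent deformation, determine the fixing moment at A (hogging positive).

Choose R_B as the redundant. The primary structure is the cantilever fixed at A.
Deflection at B on the released cantilever, summing each load's contribution:
  point load 142 at a = 2: Pa²(3L − a)/(6EI) = 2651/EI
  UDL 14: wL⁴/(8EI) = 17500/EI
  clockwise couple 72 at a = 6.67: M₀a(2L − a)/(2EI) = 3201/EI
  δ_0 = 23351/EI
Flexibility coefficient — unit upward force at B: δ_{BB} = L³/(3EI) = 333.3/EI.
The prop prevents deflection at B: R_B = δ_0/δ_{BB} = 23351/333.3 = 70.05 kN.
Moment equilibrium about A: M_A = Σ(load moments about A) − R_B·L = 1056 − 70.05×10 = 355.5 kN·m.

M_A = 355.5 kN·m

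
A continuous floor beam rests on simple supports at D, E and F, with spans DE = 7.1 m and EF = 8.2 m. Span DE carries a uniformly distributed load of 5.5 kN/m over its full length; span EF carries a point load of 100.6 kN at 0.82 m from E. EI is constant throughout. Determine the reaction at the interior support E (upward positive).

Release continuity at E by inserting a hinge; the redundant is the internal moment M_E. The primary structure is two simply-supported spans DE and EF.
End slopes at the hinge E, treating each span as simply supported:
  span DE: UDL 5.5: wL³/(24EI) = 82.02/EI
  span EF: point load 100.6 at a = 0.82: Pab(L + b)/(6LEI) = 192.8/EI
  relative rotation θ_0 = (82.02 + 192.8)/EI = 274.8/EI
A unit hogging moment at E produces rotation L₁/(3EI) + L₂/(3EI) = 5.1/EI.
Compatibility: M_E·(L₁+L₂)/(3EI) = θ_0, giving M_E = 53.88 kN·m (hogging).
Span DE, ΣM about D with M_E applied at E: R_E^{DE}·7.1 = 138.6 + 53.88, so R_E^{DE} = 27.11 kN and R_D = 39.05 − 27.11 = 11.94 kN.
Span EF, ΣM about F: R_E^{EF}·8.2 = 742.4 + 53.88, so R_E^{EF} = 97.11 kN and R_F = 100.6 − 97.11 = 3.489 kN.
R_E = 27.11 + 97.11 = 124.2 kN.

R_E = 124.2 kN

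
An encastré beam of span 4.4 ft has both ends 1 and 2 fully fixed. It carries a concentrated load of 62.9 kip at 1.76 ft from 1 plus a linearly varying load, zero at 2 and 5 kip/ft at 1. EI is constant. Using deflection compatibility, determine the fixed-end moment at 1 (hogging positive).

Take the two fixed-end moments M_1, M_2 as redundants; the released structure is the simple span 12.
Simple-span end rotations at 1 and 2 under the given loads:
  at 1: point load 62.9 at a = 1.76: Pab(L + b)/(6LEI) = 77.94/EI
  at 2: point load 62.9 at a = 1.76: Pab(L + a)/(6LEI) = 68.19/EI
  at 1: triangular load, peak 5: w₀L³/(45EI) = 9.465/EI
  at 2: triangular load, peak 5: 7w₀L³/(360EI) = 8.282/EI
  θ_10 = 87.4/EI,  θ_20 = 76.48/EI
Flexibility coefficients: a unit moment at one end gives L/(3EI) there and L/(6EI) at the far end, so f₁₁ = f₂₂ = 1.467/EI and f₁₂ = f₂₁ = 0.7333/EI.
Compatibility — zero rotation at each built-in end:
  1.467 M_1 + 0.7333 M_2 = 87.4
  0.7333 M_1 + 1.467 M_2 = 76.48
Solving the pair gives M_1 = 44.69 kip·ft and M_2 = 29.8 kip·ft (hogging).

M_1 = 44.69 kip·ft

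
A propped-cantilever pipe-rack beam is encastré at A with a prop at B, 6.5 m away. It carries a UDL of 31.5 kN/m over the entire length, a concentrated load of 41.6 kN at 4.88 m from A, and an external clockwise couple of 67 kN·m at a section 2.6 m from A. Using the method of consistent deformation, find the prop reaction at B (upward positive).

R_B = 113 kN

Take the reaction at B as the redundant and release it; the primary structure is a cantilever fixed at A.
Free-end deflection of the primary structure under the applied loading (downward +):
  UDL 31.5: wL⁴/(8EI) = 7029/EI
  point load 41.6 at a = 4.88: Pa²(3L − a)/(6EI) = 2414/EI
  clockwise couple 67 at a = 2.6: M₀a(2L − a)/(2EI) = 905.8/EI
  δ_0 = 10348/EI
Tip deflection under a unit load at B: L³/(3EI) = 91.54/EI.
Compatibility at B: δ_0 − R_B·δ_{BB} = 0, so R_B = 10348/91.54 = 113 kN.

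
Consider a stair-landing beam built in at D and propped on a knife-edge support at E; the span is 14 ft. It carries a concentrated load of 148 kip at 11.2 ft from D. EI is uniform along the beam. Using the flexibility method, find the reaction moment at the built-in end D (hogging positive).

Remove the prop at E; the released (primary) structure is a cantilever built in at D.
Downward deflection at the released point E due to the loads:
  point load 148 at a = 11.2: Pa²(3L − a)/(6EI) = 95301/EI
Flexibility coefficient — unit upward force at E: δ_{EE} = L³/(3EI) = 914.7/EI.
The prop prevents deflection at E: R_E = δ_0/δ_{EE} = 95301/914.7 = 104.2 kip.
Moment equilibrium about D: M_D = Σ(load moments about D) − R_E·L = 1658 − 104.2×14 = 198.9 kip·ft.

M_D = 198.9 kip·ft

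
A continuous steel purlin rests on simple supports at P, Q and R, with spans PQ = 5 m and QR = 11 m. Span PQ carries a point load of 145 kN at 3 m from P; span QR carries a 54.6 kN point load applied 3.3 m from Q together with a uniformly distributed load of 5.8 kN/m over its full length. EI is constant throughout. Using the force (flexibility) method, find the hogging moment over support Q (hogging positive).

M_Q = 177.5 kN·m

Release continuity at Q by inserting a hinge; the redundant is the internal moment M_Q. The primary structure is two simply-supported spans PQ and QR.
Discontinuity in slope at Q on the released structure — sum the simple-span end rotations:
  span PQ: point load 145 at a = 3: Pab(L + a)/(6LEI) = 232/EI
  span QR: point load 54.6 at a = 3.3: Pab(L + b)/(6LEI) = 393.1/EI
  span QR: UDL 5.8: wL³/(24EI) = 321.7/EI
  relative rotation θ_0 = (232 + 714.8)/EI = 946.8/EI
A unit hogging moment at Q produces rotation L₁/(3EI) + L₂/(3EI) = 5.333/EI.
Compatibility: M_Q·(L₁+L₂)/(3EI) = θ_0, giving M_Q = 177.5 kN·m (hogging).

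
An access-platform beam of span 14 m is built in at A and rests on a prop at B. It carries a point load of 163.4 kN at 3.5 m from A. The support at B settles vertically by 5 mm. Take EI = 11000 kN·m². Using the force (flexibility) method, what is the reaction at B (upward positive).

Release the roller at B. Primary structure: cantilever fixed at A.
Free-end deflection of the primary structure under the applied loading (downward +):
  point load 163.4 at a = 3.5: Pa²(3L − a)/(6EI) = 12844/EI
Flexibility coefficient — unit upward force at B: δ_{BB} = L³/(3EI) = 914.7/EI.
With EI = 11000 kN·m²: δ_0 = 1.1676 m and δ_{BB} = 0.083152 m/kN.
Compatibility — the beam at B must follow the support down by 0.005 m: δ_0 − R_B·δ_{BB} = 0.005, so R_B = (1.1676 − 0.005)/0.083152 = 13.98 kN.

R_B = 13.98 kN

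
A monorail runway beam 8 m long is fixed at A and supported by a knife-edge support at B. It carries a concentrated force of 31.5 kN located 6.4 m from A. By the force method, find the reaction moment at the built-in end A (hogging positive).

M_A = 24.19 kN·m

Take the reaction at B as the redundant and release it; the primary structure is a cantilever fixed at A.
Primary-structure tip deflection at B by superposition:
  point load 31.5 at a = 6.4: Pa²(3L − a)/(6EI) = 3785/EI
Tip deflection under a unit load at B: L³/(3EI) = 170.7/EI.
Compatibility at B: δ_0 − R_B·δ_{BB} = 0, so R_B = 3785/170.7 = 22.18 kN.
Moment equilibrium about A: M_A = Σ(load moments about A) − R_B·L = 201.6 − 22.18×8 = 24.19 kN·m.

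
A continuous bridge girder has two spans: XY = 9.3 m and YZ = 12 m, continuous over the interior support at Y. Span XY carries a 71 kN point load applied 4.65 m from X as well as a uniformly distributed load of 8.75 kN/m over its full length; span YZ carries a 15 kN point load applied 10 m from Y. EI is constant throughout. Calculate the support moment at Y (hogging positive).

Release continuity at Y by inserting a hinge; the redundant is the internal moment M_Y. The primary structure is two simply-supported spans XY and YZ.
Discontinuity in slope at Y on the released structure — sum the simple-span end rotations:
  span XY: point load 71 at a = 4.65: Pab(L + a)/(6LEI) = 383.8/EI
  span XY: UDL 8.75: wL³/(24EI) = 293.3/EI
  span YZ: point load 15 at a = 10: Pab(L + b)/(6LEI) = 58.33/EI
  relative rotation θ_0 = (677.1 + 58.33)/EI = 735.4/EI
A unit hogging moment at Y produces rotation L₁/(3EI) + L₂/(3EI) = 7.1/EI.
Slope continuity at Y: θ_0 = M_Y·7.1/EI, so M_Y = 735.4/7.1 = 103.6 kN·m (hogging).

M_Y = 103.6 kN·m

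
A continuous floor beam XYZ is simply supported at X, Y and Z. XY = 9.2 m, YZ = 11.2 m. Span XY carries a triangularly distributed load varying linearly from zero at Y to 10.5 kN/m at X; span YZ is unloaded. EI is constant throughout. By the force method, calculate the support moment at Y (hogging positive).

Take M_Y as the redundant. Released structure: two simple spans XY and YZ with a hinge at Y.
Rotations at Y on the released spans (each span's end-slope, ×1/EI):
  span XY: triangular load, peak 10.5: 7w₀L³/(360EI) = 159/EI
  relative rotation θ_0 = (159 + 0)/EI = 159/EI
A unit hogging moment at Y produces rotation L₁/(3EI) + L₂/(3EI) = 6.8/EI.
Slope continuity at Y: θ_0 = M_Y·6.8/EI, so M_Y = 159/6.8 = 23.38 kN·m (hogging).

M_Y = 23.38 kN·m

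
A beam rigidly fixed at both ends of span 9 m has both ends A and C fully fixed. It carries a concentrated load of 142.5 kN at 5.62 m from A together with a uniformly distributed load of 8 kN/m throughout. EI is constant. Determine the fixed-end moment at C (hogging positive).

Release both end moments; the primary structure is a simply-supported span AC with redundants M_A and M_C.
Simple-span end rotations at A and C under the given loads:
  at A: point load 142.5 at a = 5.62: Pab(L + b)/(6LEI) = 620.6/EI
  at C: point load 142.5 at a = 5.62: Pab(L + a)/(6LEI) = 732.9/EI
  at A: UDL 8: wL³/(24EI) = 243/EI
  at C: UDL 8: wL³/(24EI) = 243/EI
  θ_A0 = 863.6/EI,  θ_C0 = 975.9/EI
Flexibility coefficients: a unit moment at one end gives L/(3EI) there and L/(6EI) at the far end, so f₁₁ = f₂₂ = 3/EI and f₁₂ = f₂₁ = 1.5/EI.
Compatibility — zero rotation at each built-in end:
  3 M_A + 1.5 M_C = 863.6
  1.5 M_A + 3 M_C = 975.9
Solving the pair gives M_A = 167 kN·m and M_C = 241.8 kN·m (hogging).

M_C = 241.8 kN·m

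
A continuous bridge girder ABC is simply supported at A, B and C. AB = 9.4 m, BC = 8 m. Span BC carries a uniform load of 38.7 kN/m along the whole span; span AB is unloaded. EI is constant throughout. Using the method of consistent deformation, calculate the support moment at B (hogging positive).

M_B = 142.3 kN·m

Release continuity at B by inserting a hinge; the redundant is the internal moment M_B. The primary structure is two simply-supported spans AB and BC.
Rotations at B on the released spans (each span's end-slope, ×1/EI):
  span BC: UDL 38.7: wL³/(24EI) = 825.6/EI
  relative rotation θ_0 = (0 + 825.6)/EI = 825.6/EI
A unit hogging moment at B produces rotation L₁/(3EI) + L₂/(3EI) = 5.8/EI.
Compatibility: M_B·(L₁+L₂)/(3EI) = θ_0, giving M_B = 142.3 kN·m (hogging).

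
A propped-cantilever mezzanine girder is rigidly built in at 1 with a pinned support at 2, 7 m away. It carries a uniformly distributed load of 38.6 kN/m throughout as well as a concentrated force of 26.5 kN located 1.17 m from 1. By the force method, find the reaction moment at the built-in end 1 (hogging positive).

M_1 = 260.1 kN·m

Remove the prop at 2; the released (primary) structure is a cantilever built in at 1.
Primary-structure tip deflection at 2 by superposition:
  UDL 38.6: wL⁴/(8EI) = 11585/EI
  point load 26.5 at a = 1.17: Pa²(3L − a)/(6EI) = 119.9/EI
  δ_0 = 11705/EI
Flexibility coefficient — unit upward force at 2: δ_{22} = L³/(3EI) = 114.3/EI.
The prop prevents deflection at 2: R_2 = δ_0/δ_{22} = 11705/114.3 = 102.4 kN.
Moment equilibrium about 1: M_1 = Σ(load moments about 1) − R_2·L = 976.7 − 102.4×7 = 260.1 kN·m.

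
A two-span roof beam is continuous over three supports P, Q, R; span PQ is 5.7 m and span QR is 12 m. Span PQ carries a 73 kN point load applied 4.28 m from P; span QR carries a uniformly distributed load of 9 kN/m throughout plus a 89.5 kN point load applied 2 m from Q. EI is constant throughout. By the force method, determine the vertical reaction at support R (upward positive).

Insert a hinge at Q; M_Q is the redundant, and each span becomes simply supported.
Rotations at Q on the released spans (each span's end-slope, ×1/EI):
  span PQ: point load 73 at a = 4.28: Pab(L + a)/(6LEI) = 129.5/EI
  span QR: UDL 9: wL³/(24EI) = 648/EI
  span QR: point load 89.5 at a = 2: Pab(L + b)/(6LEI) = 546.9/EI
  relative rotation θ_0 = (129.5 + 1195)/EI = 1324/EI
A unit hogging moment at Q produces rotation L₁/(3EI) + L₂/(3EI) = 5.9/EI.
Slope continuity at Q: θ_0 = M_Q·5.9/EI, so M_Q = 1324/5.9 = 224.5 kN·m (hogging).
Span QR, ΣM about R: R_Q^{QR}·12 = 1543 + 224.5, so R_Q^{QR} = 147.3 kN and R_R = 197.5 − 147.3 = 50.21 kN.

R_R = 50.21 kN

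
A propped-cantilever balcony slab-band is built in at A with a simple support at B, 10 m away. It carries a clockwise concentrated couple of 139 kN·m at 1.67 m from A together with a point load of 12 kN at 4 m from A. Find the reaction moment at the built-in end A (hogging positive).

Remove the prop at B; the released (primary) structure is a cantilever built in at A.
Primary-structure tip deflection at B by superposition:
  clockwise couple 139 at a = 1.67: M₀a(2L − a)/(2EI) = 2127/EI
  point load 12 at a = 4: Pa²(3L − a)/(6EI) = 832/EI
  δ_0 = 2959/EI
Tip deflection under a unit load at B: L³/(3EI) = 333.3/EI.
Compatibility at B: δ_0 − R_B·δ_{BB} = 0, so R_B = 2959/333.3 = 8.878 kN.
Moment equilibrium about A: M_A = Σ(load moments about A) − R_B·L = 187 − 8.878×10 = 98.22 kN·m.

M_A = 98.22 kN·m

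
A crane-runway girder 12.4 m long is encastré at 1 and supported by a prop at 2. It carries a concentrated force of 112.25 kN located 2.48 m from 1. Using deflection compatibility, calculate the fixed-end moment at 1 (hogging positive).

M_1 = 200.4 kN·m

Release the roller at 2. Primary structure: cantilever fixed at 1.
Downward deflection at the released point 2 due to the loads:
  point load 112.25 at a = 2.48: Pa²(3L − a)/(6EI) = 3995/EI
Flexibility coefficient — unit upward force at 2: δ_{22} = L³/(3EI) = 635.5/EI.
Compatibility at 2: δ_0 − R_2·δ_{22} = 0, so R_2 = 3995/635.5 = 6.286 kN.
Moment equilibrium about 1: M_1 = Σ(load moments about 1) − R_2·L = 278.4 − 6.286×12.4 = 200.4 kN·m.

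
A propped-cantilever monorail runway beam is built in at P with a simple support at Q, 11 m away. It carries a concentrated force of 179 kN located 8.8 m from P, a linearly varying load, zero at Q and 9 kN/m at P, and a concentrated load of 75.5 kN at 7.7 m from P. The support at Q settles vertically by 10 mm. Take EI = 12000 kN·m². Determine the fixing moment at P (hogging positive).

M_P = 378 kN·m

Take the reaction at Q as the redundant and release it; the primary structure is a cantilever fixed at P.
Free-end deflection of the primary structure under the applied loading (downward +):
  point load 179 at a = 8.8: Pa²(3L − a)/(6EI) = 55909/EI
  triangular load, peak 9 at the fixed end: w₀L⁴/(30EI) = 4392/EI
  point load 75.5 at a = 7.7: Pa²(3L − a)/(6EI) = 18875/EI
  δ_0 = 79177/EI
Tip deflection under a unit load at Q: L³/(3EI) = 443.7/EI.
With EI = 12000 kN·m²: δ_0 = 6.5981 m and δ_{QQ} = 0.036972 m/kN.
Compatibility — the beam at Q must follow the support down by 0.01 m: δ_0 − R_Q·δ_{QQ} = 0.01, so R_Q = (6.5981 − 0.01)/0.036972 = 178.2 kN.
Moment equilibrium about P: M_P = Σ(load moments about P) − R_Q·L = 2338 − 178.2×11 = 378 kN·m.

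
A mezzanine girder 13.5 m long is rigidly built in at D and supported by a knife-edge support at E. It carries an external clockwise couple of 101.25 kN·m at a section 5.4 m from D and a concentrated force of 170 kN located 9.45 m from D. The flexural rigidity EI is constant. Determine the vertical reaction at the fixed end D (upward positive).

R_D = 67 kN

Release the roller at E. Primary structure: cantilever fixed at D.
Deflection at E on the released cantilever, summing each load's contribution:
  clockwise couple 101.25 at a = 5.4: M₀a(2L − a)/(2EI) = 5905/EI
  point load 170 at a = 9.45: Pa²(3L − a)/(6EI) = 78564/EI
  δ_0 = 84469/EI
Tip deflection under a unit load at E: L³/(3EI) = 820.1/EI.
The prop prevents deflection at E: R_E = δ_0/δ_{EE} = 84469/820.1 = 103 kN.
Vertical equilibrium: R_D = ΣP − R_E = 170 − 103 = 67 kN.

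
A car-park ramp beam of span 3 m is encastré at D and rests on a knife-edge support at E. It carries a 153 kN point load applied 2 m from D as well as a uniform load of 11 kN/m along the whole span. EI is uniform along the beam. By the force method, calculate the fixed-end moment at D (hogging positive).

M_D = 80.38 kN·m

Take the reaction at E as the redundant and release it; the primary structure is a cantilever fixed at D.
Downward deflection at the released point E due to the loads:
  point load 153 at a = 2: Pa²(3L − a)/(6EI) = 714/EI
  UDL 11: wL⁴/(8EI) = 111.4/EI
  δ_0 = 825.4/EI
Flexibility coefficient — unit upward force at E: δ_{EE} = L³/(3EI) = 9/EI.
The prop prevents deflection at E: R_E = δ_0/δ_{EE} = 825.4/9 = 91.71 kN.
Moment equilibrium about D: M_D = Σ(load moments about D) − R_E·L = 355.5 − 91.71×3 = 80.38 kN·m.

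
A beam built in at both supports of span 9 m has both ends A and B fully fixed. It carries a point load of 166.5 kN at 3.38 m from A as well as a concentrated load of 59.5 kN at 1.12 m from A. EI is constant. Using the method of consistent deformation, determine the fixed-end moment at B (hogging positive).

Release both end moments; the primary structure is a simply-supported span AB with redundants M_A and M_B.
Simple-span end rotations at A and B under the given loads:
  at A: point load 166.5 at a = 3.38: Pab(L + b)/(6LEI) = 856.3/EI
  at B: point load 166.5 at a = 3.38: Pab(L + a)/(6LEI) = 725.1/EI
  at A: point load 59.5 at a = 1.12: Pab(L + b)/(6LEI) = 164.1/EI
  at B: point load 59.5 at a = 1.12: Pab(L + a)/(6LEI) = 98.41/EI
  θ_A0 = 1020/EI,  θ_B0 = 823.5/EI
Flexibility coefficients: a unit moment at one end gives L/(3EI) there and L/(6EI) at the far end, so f₁₁ = f₂₂ = 3/EI and f₁₂ = f₂₁ = 1.5/EI.
Compatibility — zero rotation at each built-in end:
  3 M_A + 1.5 M_B = 1020
  1.5 M_A + 3 M_B = 823.5
Solving the pair gives M_A = 270.5 kN·m and M_B = 139.2 kN·m (hogging).

M_B = 139.2 kN·m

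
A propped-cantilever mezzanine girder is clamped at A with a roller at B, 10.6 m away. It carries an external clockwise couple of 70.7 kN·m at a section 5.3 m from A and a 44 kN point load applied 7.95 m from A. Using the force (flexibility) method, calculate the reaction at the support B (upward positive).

Release the roller at B. Primary structure: cantilever fixed at A.
Deflection at B on the released cantilever, summing each load's contribution:
  clockwise couple 70.7 at a = 5.3: M₀a(2L − a)/(2EI) = 2979/EI
  point load 44 at a = 7.95: Pa²(3L − a)/(6EI) = 11054/EI
  δ_0 = 14033/EI
Tip deflection under a unit load at B: L³/(3EI) = 397/EI.
The prop prevents deflection at B: R_B = δ_0/δ_{BB} = 14033/397 = 35.35 kN.

R_B = 35.35 kN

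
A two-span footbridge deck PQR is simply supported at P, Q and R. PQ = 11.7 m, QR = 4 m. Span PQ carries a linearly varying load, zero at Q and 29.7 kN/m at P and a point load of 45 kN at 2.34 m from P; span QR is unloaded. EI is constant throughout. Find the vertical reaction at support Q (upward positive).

Take M_Q as the redundant. Released structure: two simple spans PQ and QR with a hinge at Q.
Rotations at Q on the released spans (each span's end-slope, ×1/EI):
  span PQ: triangular load, peak 29.7: 7w₀L³/(360EI) = 924.9/EI
  span PQ: point load 45 at a = 2.34: Pab(L + a)/(6LEI) = 197.1/EI
  relative rotation θ_0 = (1122 + 0)/EI = 1122/EI
A unit hogging moment at Q produces rotation L₁/(3EI) + L₂/(3EI) = 5.233/EI.
Slope continuity at Q: θ_0 = M_Q·5.233/EI, so M_Q = 1122/5.233 = 214.4 kN·m (hogging).
Span PQ, ΣM about P with M_Q applied at Q: R_Q^{PQ}·11.7 = 782.9 + 214.4, so R_Q^{PQ} = 85.24 kN and R_P = 218.7 − 85.24 = 133.5 kN.
Span QR, ΣM about R: R_Q^{QR}·4 = 0 + 214.4, so R_Q^{QR} = 53.6 kN and R_R = 0 − 53.6 = -53.6 kN.
R_Q = 85.24 + 53.6 = 138.8 kN.

R_Q = 138.8 kN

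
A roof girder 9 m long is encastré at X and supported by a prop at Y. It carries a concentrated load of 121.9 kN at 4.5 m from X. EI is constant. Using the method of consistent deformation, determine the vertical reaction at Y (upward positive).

Take the reaction at Y as the redundant and release it; the primary structure is a cantilever fixed at X.
Deflection at Y on the released cantilever, summing each load's contribution:
  point load 121.9 at a = 4.5: Pa²(3L − a)/(6EI) = 9257/EI
Tip deflection under a unit load at Y: L³/(3EI) = 243/EI.
Compatibility at Y: δ_0 − R_Y·δ_{YY} = 0, so R_Y = 9257/243 = 38.09 kN.

R_Y = 38.09 kN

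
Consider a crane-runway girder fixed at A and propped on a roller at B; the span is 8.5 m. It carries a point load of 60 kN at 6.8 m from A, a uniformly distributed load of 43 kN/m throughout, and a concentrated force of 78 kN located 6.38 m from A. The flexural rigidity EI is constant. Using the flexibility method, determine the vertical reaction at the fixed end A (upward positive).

R_A = 274.8 kN

Choose R_B as the redundant. The primary structure is the cantilever fixed at A.
Deflection at B on the released cantilever, summing each load's contribution:
  point load 60 at a = 6.8: Pa²(3L − a)/(6EI) = 8647/EI
  UDL 43: wL⁴/(8EI) = 28058/EI
  point load 78 at a = 6.38: Pa²(3L − a)/(6EI) = 10117/EI
  δ_0 = 46822/EI
Tip deflection under a unit load at B: L³/(3EI) = 204.7/EI.
Compatibility at B: δ_0 − R_B·δ_{BB} = 0, so R_B = 46822/204.7 = 228.7 kN.
Vertical equilibrium: R_A = ΣP − R_B = 503.5 − 228.7 = 274.8 kN.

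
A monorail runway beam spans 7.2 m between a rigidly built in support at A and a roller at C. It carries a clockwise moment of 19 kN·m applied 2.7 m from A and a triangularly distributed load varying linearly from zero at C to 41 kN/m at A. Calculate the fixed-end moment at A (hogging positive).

Remove the prop at C; the released (primary) structure is a cantilever built in at A.
Primary-structure tip deflection at C by superposition:
  clockwise couple 19 at a = 2.7: M₀a(2L − a)/(2EI) = 300.1/EI
  triangular load, peak 41 at the fixed end: w₀L⁴/(30EI) = 3673/EI
  δ_0 = 3973/EI
Tip deflection under a unit load at C: L³/(3EI) = 124.4/EI.
The prop prevents deflection at C: R_C = δ_0/δ_{CC} = 3973/124.4 = 31.93 kN.
Moment equilibrium about A: M_A = Σ(load moments about A) − R_C·L = 373.2 − 31.93×7.2 = 143.3 kN·m.

M_A = 143.3 kN·m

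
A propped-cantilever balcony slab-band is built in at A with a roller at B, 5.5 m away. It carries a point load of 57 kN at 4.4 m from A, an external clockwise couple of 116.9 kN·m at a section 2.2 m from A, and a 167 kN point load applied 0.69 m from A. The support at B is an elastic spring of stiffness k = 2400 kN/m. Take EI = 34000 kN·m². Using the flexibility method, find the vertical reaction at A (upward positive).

R_A = 172.8 kN

Choose R_B as the redundant. The primary structure is the cantilever fixed at A.
Primary-structure tip deflection at B by superposition:
  point load 57 at a = 4.4: Pa²(3L − a)/(6EI) = 2225/EI
  clockwise couple 116.9 at a = 2.2: M₀a(2L − a)/(2EI) = 1132/EI
  point load 167 at a = 0.69: Pa²(3L − a)/(6EI) = 209.5/EI
  δ_0 = 3567/EI
Flexibility coefficient — unit upward force at B: δ_{BB} = L³/(3EI) = 55.46/EI.
With EI = 34000 kN·m²: δ_0 = 0.1049 m and δ_{BB} = 0.001631 m/kN.
Compatibility — the spring shortens by R_B/k under the reaction it provides: δ_0 − R_B·δ_{BB} = R_B/k. With 1/k = 0.000417 m/kN, R_B = δ_0 / (δ_{BB} + 1/k) = 0.1049 / (0.001631 + 0.000417) = 51.22 kN.
Vertical equilibrium: R_A = ΣP − R_B = 224 − 51.22 = 172.8 kN.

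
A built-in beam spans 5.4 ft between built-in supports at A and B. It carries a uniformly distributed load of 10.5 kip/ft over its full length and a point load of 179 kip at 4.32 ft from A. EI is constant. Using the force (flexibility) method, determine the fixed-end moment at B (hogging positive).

M_B = 149.2 kip·ft

Take the two fixed-end moments M_A, M_B as redundants; the released structure is the simple span AB.
End rotations of the released simple span under the applied load (×1/EI):
  at A: UDL 10.5: wL³/(24EI) = 68.89/EI
  at B: UDL 10.5: wL³/(24EI) = 68.89/EI
  at A: point load 179 at a = 4.32: Pab(L + b)/(6LEI) = 167/EI
  at B: point load 179 at a = 4.32: Pab(L + a)/(6LEI) = 250.5/EI
  θ_A0 = 235.9/EI,  θ_B0 = 319.4/EI
Flexibility coefficients: a unit moment at one end gives L/(3EI) there and L/(6EI) at the far end, so f₁₁ = f₂₂ = 1.8/EI and f₁₂ = f₂₁ = 0.9/EI.
Compatibility — zero rotation at each built-in end:
  1.8 M_A + 0.9 M_B = 235.9
  0.9 M_A + 1.8 M_B = 319.4
Solving the pair gives M_A = 56.45 kip·ft and M_B = 149.2 kip·ft (hogging).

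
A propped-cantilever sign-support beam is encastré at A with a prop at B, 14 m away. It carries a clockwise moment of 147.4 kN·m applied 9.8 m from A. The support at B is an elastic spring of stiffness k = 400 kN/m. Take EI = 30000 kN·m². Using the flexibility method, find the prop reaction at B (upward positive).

R_B = 13.28 kN

Release the roller at B. Primary structure: cantilever fixed at A.
Downward deflection at the released point B due to the loads:
  clockwise couple 147.4 at a = 9.8: M₀a(2L − a)/(2EI) = 13145/EI
Tip deflection under a unit load at B: L³/(3EI) = 914.7/EI.
With EI = 30000 kN·m²: δ_0 = 0.43817 m and δ_{BB} = 0.030489 m/kN.
Compatibility — the spring shortens by R_B/k under the reaction it provides: δ_0 − R_B·δ_{BB} = R_B/k. With 1/k = 0.0025 m/kN, R_B = δ_0 / (δ_{BB} + 1/k) = 0.43817 / (0.030489 + 0.0025) = 13.28 kN.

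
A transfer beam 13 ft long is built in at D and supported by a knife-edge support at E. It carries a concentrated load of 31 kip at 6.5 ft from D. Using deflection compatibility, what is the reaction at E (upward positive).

R_E = 9.688 kip

Release the roller at E. Primary structure: cantilever fixed at D.
Primary-structure tip deflection at E by superposition:
  point load 31 at a = 6.5: Pa²(3L − a)/(6EI) = 7094/EI
Tip deflection under a unit load at E: L³/(3EI) = 732.3/EI.
The prop prevents deflection at E: R_E = δ_0/δ_{EE} = 7094/732.3 = 9.688 kip.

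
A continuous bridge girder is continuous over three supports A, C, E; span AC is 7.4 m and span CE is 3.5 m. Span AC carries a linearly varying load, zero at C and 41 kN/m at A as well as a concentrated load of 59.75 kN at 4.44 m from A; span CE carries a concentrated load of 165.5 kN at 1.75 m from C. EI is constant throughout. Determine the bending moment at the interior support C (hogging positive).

Take M_C as the redundant. Released structure: two simple spans AC and CE with a hinge at C.
End slopes at the hinge C, treating each span as simply supported:
  span AC: triangular load, peak 41: 7w₀L³/(360EI) = 323.1/EI
  span AC: point load 59.75 at a = 4.44: Pab(L + a)/(6LEI) = 209.4/EI
  span CE: point load 165.5 at a = 1.75: Pab(L + b)/(6LEI) = 126.7/EI
  relative rotation θ_0 = (532.5 + 126.7)/EI = 659.2/EI
A unit hogging moment at C produces rotation L₁/(3EI) + L₂/(3EI) = 3.633/EI.
Slope continuity at C: θ_0 = M_C·3.633/EI, so M_C = 659.2/3.633 = 181.4 kN·m (hogging).

M_C = 181.4 kN·m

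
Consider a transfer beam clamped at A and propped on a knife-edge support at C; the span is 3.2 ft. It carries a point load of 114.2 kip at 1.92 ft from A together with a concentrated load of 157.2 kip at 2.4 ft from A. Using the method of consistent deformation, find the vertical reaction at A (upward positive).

R_A = 122.6 kip

Choose R_C as the redundant. The primary structure is the cantilever fixed at A.
Free-end deflection of the primary structure under the applied loading (downward +):
  point load 114.2 at a = 1.92: Pa²(3L − a)/(6EI) = 538.9/EI
  point load 157.2 at a = 2.4: Pa²(3L − a)/(6EI) = 1087/EI
  δ_0 = 1625/EI
Flexibility coefficient — unit upward force at C: δ_{CC} = L³/(3EI) = 10.92/EI.
The prop prevents deflection at C: R_C = δ_0/δ_{CC} = 1625/10.92 = 148.8 kip.
Vertical equilibrium: R_A = ΣP − R_C = 271.4 − 148.8 = 122.6 kip.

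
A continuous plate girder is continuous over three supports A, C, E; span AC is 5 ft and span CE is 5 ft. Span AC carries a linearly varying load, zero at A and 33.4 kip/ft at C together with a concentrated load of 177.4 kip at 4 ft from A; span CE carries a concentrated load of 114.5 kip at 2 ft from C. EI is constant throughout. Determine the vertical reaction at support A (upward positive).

Release continuity at C by inserting a hinge; the redundant is the internal moment M_C. The primary structure is two simply-supported spans AC and CE.
Rotations at C on the released spans (each span's end-slope, ×1/EI):
  span AC: triangular load, peak 33.4: w₀L³/(45EI) = 92.78/EI
  span AC: point load 177.4 at a = 4: Pab(L + a)/(6LEI) = 212.9/EI
  span CE: point load 114.5 at a = 2: Pab(L + b)/(6LEI) = 183.2/EI
  relative rotation θ_0 = (305.7 + 183.2)/EI = 488.9/EI
A unit hogging moment at C produces rotation L₁/(3EI) + L₂/(3EI) = 3.333/EI.
Slope continuity at C: θ_0 = M_C·3.333/EI, so M_C = 488.9/3.333 = 146.7 kip·ft (hogging).
Span AC, ΣM about A with M_C applied at C: R_C^{AC}·5 = 987.9 + 146.7, so R_C^{AC} = 226.9 kip and R_A = 260.9 − 226.9 = 33.98 kip.

R_A = 33.98 kip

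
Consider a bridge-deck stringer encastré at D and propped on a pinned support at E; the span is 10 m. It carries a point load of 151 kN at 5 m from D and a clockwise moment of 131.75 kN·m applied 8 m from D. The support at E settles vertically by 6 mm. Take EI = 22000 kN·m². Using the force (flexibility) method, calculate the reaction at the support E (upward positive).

R_E = 65.76 kN

Choose R_E as the redundant. The primary structure is the cantilever fixed at D.
Primary-structure tip deflection at E by superposition:
  point load 151 at a = 5: Pa²(3L − a)/(6EI) = 15729/EI
  clockwise couple 131.75 at a = 8: M₀a(2L − a)/(2EI) = 6324/EI
  δ_0 = 22053/EI
Tip deflection under a unit load at E: L³/(3EI) = 333.3/EI.
With EI = 22000 kN·m²: δ_0 = 1.0024 m and δ_{EE} = 0.015152 m/kN.
Compatibility — the beam at E must follow the support down by 0.006 m: δ_0 − R_E·δ_{EE} = 0.006, so R_E = (1.0024 − 0.006)/0.015152 = 65.76 kN.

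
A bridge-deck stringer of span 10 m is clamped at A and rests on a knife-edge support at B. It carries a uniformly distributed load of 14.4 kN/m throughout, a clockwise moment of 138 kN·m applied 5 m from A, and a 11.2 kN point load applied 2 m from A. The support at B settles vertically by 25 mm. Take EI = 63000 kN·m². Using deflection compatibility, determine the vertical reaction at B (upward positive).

R_B = 65.43 kN

Remove the prop at B; the released (primary) structure is a cantilever built in at A.
Downward deflection at the released point B due to the loads:
  UDL 14.4: wL⁴/(8EI) = 18000/EI
  clockwise couple 138 at a = 5: M₀a(2L − a)/(2EI) = 5175/EI
  point load 11.2 at a = 2: Pa²(3L − a)/(6EI) = 209.1/EI
  δ_0 = 23384/EI
Tip deflection under a unit load at B: L³/(3EI) = 333.3/EI.
With EI = 63000 kN·m²: δ_0 = 0.37118 m and δ_{BB} = 0.005291 m/kN.
Compatibility — the beam at B must follow the support down by 0.025 m: δ_0 − R_B·δ_{BB} = 0.025, so R_B = (0.37118 − 0.025)/0.005291 = 65.43 kN.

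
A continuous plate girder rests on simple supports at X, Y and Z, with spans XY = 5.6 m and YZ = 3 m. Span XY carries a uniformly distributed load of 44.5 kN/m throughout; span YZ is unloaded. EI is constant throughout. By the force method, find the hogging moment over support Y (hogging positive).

Release continuity at Y by inserting a hinge; the redundant is the internal moment M_Y. The primary structure is two simply-supported spans XY and YZ.
Discontinuity in slope at Y on the released structure — sum the simple-span end rotations:
  span XY: UDL 44.5: wL³/(24EI) = 325.6/EI
  relative rotation θ_0 = (325.6 + 0)/EI = 325.6/EI
A unit hogging moment at Y produces rotation L₁/(3EI) + L₂/(3EI) = 2.867/EI.
Slope continuity at Y: θ_0 = M_Y·2.867/EI, so M_Y = 325.6/2.867 = 113.6 kN·m (hogging).

M_Y = 113.6 kN·m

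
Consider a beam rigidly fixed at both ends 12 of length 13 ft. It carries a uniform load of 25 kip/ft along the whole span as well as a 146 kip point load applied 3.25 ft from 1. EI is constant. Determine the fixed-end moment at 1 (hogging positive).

M_1 = 619 kip·ft

Take the two fixed-end moments M_1, M_2 as redundants; the released structure is the simple span 12.
Simple-span end rotations at 1 and 2 under the given loads:
  at 1: UDL 25: wL³/(24EI) = 2289/EI
  at 2: UDL 25: wL³/(24EI) = 2289/EI
  at 1: point load 146 at a = 3.25: Pab(L + b)/(6LEI) = 1349/EI
  at 2: point load 146 at a = 3.25: Pab(L + a)/(6LEI) = 963.8/EI
  θ_10 = 3638/EI,  θ_20 = 3252/EI
Flexibility coefficients: a unit moment at one end gives L/(3EI) there and L/(6EI) at the far end, so f₁₁ = f₂₂ = 4.333/EI and f₁₂ = f₂₁ = 2.167/EI.
Compatibility — zero rotation at each built-in end:
  4.333 M_1 + 2.167 M_2 = 3638
  2.167 M_1 + 4.333 M_2 = 3252
Solving the pair gives M_1 = 619 kip·ft and M_2 = 441.1 kip·ft (hogging).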